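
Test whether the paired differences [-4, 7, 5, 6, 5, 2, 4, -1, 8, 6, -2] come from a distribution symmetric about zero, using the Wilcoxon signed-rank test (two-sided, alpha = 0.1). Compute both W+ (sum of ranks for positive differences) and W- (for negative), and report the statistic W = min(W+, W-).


Step 1: Drop any zero differences (none here) and take |d_i|.
|d| = [4, 7, 5, 6, 5, 2, 4, 1, 8, 6, 2]
Step 2: Midrank |d_i| (ties get averaged ranks).
ranks: |4|->4.5, |7|->10, |5|->6.5, |6|->8.5, |5|->6.5, |2|->2.5, |4|->4.5, |1|->1, |8|->11, |6|->8.5, |2|->2.5
Step 3: Attach original signs; sum ranks with positive sign and with negative sign.
W+ = 10 + 6.5 + 8.5 + 6.5 + 2.5 + 4.5 + 11 + 8.5 = 58
W- = 4.5 + 1 + 2.5 = 8
(Check: W+ + W- = 66 should equal n(n+1)/2 = 66.)
Step 4: Test statistic W = min(W+, W-) = 8.
Step 5: Ties in |d|, so use the tie-corrected normal approximation.
        E[W] = n(n+1)/4 = 11*12/4 = 33.
        Tie groups: |d|=2 (t=2), |d|=4 (t=2), |d|=5 (t=2), |d|=6 (t=2); sum(t^3 - t) = 24.
        Var[W] = n(n+1)(2n+1)/24 - sum(t^3-t)/48 = 3036/24 - 24/48 = 126.
        z = (W - E[W]) / sqrt(Var[W]) = (8 - 33) / 11.2250 = -2.2272.
        Two-sided p = 2*Phi(z) = 0.025935.
Step 6: alpha = 0.1. reject H0.

W+ = 58, W- = 8, W = min = 8, p = 0.025935, reject H0.


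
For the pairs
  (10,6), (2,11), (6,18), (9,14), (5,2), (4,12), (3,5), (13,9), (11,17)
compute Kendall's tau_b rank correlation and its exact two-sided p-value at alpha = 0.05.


Step 1: Enumerate the 36 unordered pairs (i,j) with i<j and classify each by sign(x_j-x_i) * sign(y_j-y_i).
  (1,2):dx=-8,dy=+5->D; (1,3):dx=-4,dy=+12->D; (1,4):dx=-1,dy=+8->D; (1,5):dx=-5,dy=-4->C
  (1,6):dx=-6,dy=+6->D; (1,7):dx=-7,dy=-1->C; (1,8):dx=+3,dy=+3->C; (1,9):dx=+1,dy=+11->C
  (2,3):dx=+4,dy=+7->C; (2,4):dx=+7,dy=+3->C; (2,5):dx=+3,dy=-9->D; (2,6):dx=+2,dy=+1->C
  (2,7):dx=+1,dy=-6->D; (2,8):dx=+11,dy=-2->D; (2,9):dx=+9,dy=+6->C; (3,4):dx=+3,dy=-4->D
  (3,5):dx=-1,dy=-16->C; (3,6):dx=-2,dy=-6->C; (3,7):dx=-3,dy=-13->C; (3,8):dx=+7,dy=-9->D
  (3,9):dx=+5,dy=-1->D; (4,5):dx=-4,dy=-12->C; (4,6):dx=-5,dy=-2->C; (4,7):dx=-6,dy=-9->C
  (4,8):dx=+4,dy=-5->D; (4,9):dx=+2,dy=+3->C; (5,6):dx=-1,dy=+10->D; (5,7):dx=-2,dy=+3->D
  (5,8):dx=+8,dy=+7->C; (5,9):dx=+6,dy=+15->C; (6,7):dx=-1,dy=-7->C; (6,8):dx=+9,dy=-3->D
  (6,9):dx=+7,dy=+5->C; (7,8):dx=+10,dy=+4->C; (7,9):dx=+8,dy=+12->C; (8,9):dx=-2,dy=+8->D
Step 2: C = 21, D = 15, total pairs = 36.
Step 3: tau = (C - D)/(n(n-1)/2) = (21 - 15)/36 = 0.166667.
Step 4: Exact two-sided p-value (enumerate n! = 362880 permutations of y under H0): p = 0.612202.
Step 5: alpha = 0.05. fail to reject H0.

tau_b = 0.1667 (C=21, D=15), p = 0.612202, fail to reject H0.


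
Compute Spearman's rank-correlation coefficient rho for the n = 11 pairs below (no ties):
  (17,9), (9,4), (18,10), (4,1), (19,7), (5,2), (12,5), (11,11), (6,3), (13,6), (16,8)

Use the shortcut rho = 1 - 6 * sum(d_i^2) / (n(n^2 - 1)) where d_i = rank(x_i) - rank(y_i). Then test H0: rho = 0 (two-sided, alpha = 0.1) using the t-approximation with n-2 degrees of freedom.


Step 1: Rank x and y separately (midranks; no ties here).
rank(x): 17->9, 9->4, 18->10, 4->1, 19->11, 5->2, 12->6, 11->5, 6->3, 13->7, 16->8
rank(y): 9->9, 4->4, 10->10, 1->1, 7->7, 2->2, 5->5, 11->11, 3->3, 6->6, 8->8
Step 2: d_i = R_x(i) - R_y(i); compute d_i^2.
  (9-9)^2=0, (4-4)^2=0, (10-10)^2=0, (1-1)^2=0, (11-7)^2=16, (2-2)^2=0, (6-5)^2=1, (5-11)^2=36, (3-3)^2=0, (7-6)^2=1, (8-8)^2=0
sum(d^2) = 54.
Step 3: rho = 1 - 6*54 / (11*(11^2 - 1)) = 1 - 324/1320 = 0.754545.
Step 4: Under H0, t = rho * sqrt((n-2)/(1-rho^2)) = 3.4494 ~ t(9).
Step 5: Two-sided p-value from the t-distribution with 9 df = 0.007282.
Step 6: alpha = 0.1. reject H0.

rho = 0.7545, p = 0.007282, reject H0 at alpha = 0.1.


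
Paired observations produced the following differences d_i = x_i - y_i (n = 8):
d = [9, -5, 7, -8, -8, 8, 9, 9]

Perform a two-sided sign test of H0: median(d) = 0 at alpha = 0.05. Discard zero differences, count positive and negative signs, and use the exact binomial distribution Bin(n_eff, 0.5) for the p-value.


Step 1: Discard zero differences. Original n = 8; n_eff = number of nonzero differences = 8.
Nonzero differences (with sign): +9, -5, +7, -8, -8, +8, +9, +9
Step 2: Count signs: positive = 5, negative = 3.
Step 3: Under H0: P(positive) = 0.5, so the number of positives S ~ Bin(8, 0.5).
Step 4: Two-sided exact p-value = sum of Bin(8,0.5) probabilities at or below the observed probability = 0.726562.
Step 5: alpha = 0.05. fail to reject H0.

n_eff = 8, pos = 5, neg = 3, p = 0.726562, fail to reject H0.


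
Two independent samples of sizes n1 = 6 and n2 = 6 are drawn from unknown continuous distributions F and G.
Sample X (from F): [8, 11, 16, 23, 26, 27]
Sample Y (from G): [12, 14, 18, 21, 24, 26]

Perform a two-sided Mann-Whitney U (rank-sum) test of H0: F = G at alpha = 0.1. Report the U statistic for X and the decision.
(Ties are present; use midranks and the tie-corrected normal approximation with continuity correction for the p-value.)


Step 1: Combine and sort all 12 observations; assign midranks.
sorted (value, group): (8,X), (11,X), (12,Y), (14,Y), (16,X), (18,Y), (21,Y), (23,X), (24,Y), (26,X), (26,Y), (27,X)
ranks: 8->1, 11->2, 12->3, 14->4, 16->5, 18->6, 21->7, 23->8, 24->9, 26->10.5, 26->10.5, 27->12
Step 2: Rank sum for X: R1 = 1 + 2 + 5 + 8 + 10.5 + 12 = 38.5.
Step 3: U_X = R1 - n1(n1+1)/2 = 38.5 - 6*7/2 = 38.5 - 21 = 17.5.
       U_Y = n1*n2 - U_X = 36 - 17.5 = 18.5.
Step 4: Ties are present, so use the tie-corrected normal approximation (with continuity correction) for the p-value.
Step 5: p-value = 1.000000; compare to alpha = 0.1. fail to reject H0.

U_X = 17.5, p = 1.000000, fail to reject H0 at alpha = 0.1.


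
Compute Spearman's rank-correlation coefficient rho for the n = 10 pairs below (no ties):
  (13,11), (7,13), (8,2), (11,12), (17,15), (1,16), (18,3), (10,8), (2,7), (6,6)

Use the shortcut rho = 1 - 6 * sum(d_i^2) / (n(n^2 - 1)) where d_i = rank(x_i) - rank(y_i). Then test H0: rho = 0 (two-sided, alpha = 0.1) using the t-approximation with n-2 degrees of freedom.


Step 1: Rank x and y separately (midranks; no ties here).
rank(x): 13->8, 7->4, 8->5, 11->7, 17->9, 1->1, 18->10, 10->6, 2->2, 6->3
rank(y): 11->6, 13->8, 2->1, 12->7, 15->9, 16->10, 3->2, 8->5, 7->4, 6->3
Step 2: d_i = R_x(i) - R_y(i); compute d_i^2.
  (8-6)^2=4, (4-8)^2=16, (5-1)^2=16, (7-7)^2=0, (9-9)^2=0, (1-10)^2=81, (10-2)^2=64, (6-5)^2=1, (2-4)^2=4, (3-3)^2=0
sum(d^2) = 186.
Step 3: rho = 1 - 6*186 / (10*(10^2 - 1)) = 1 - 1116/990 = -0.127273.
Step 4: Under H0, t = rho * sqrt((n-2)/(1-rho^2)) = -0.3629 ~ t(8).
Step 5: Two-sided p-value from the t-distribution with 8 df = 0.726057.
Step 6: alpha = 0.1. fail to reject H0.

rho = -0.1273, p = 0.726057, fail to reject H0 at alpha = 0.1.


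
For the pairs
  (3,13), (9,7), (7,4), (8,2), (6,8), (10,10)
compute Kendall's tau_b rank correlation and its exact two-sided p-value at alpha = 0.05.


Step 1: Enumerate the 15 unordered pairs (i,j) with i<j and classify each by sign(x_j-x_i) * sign(y_j-y_i).
  (1,2):dx=+6,dy=-6->D; (1,3):dx=+4,dy=-9->D; (1,4):dx=+5,dy=-11->D; (1,5):dx=+3,dy=-5->D
  (1,6):dx=+7,dy=-3->D; (2,3):dx=-2,dy=-3->C; (2,4):dx=-1,dy=-5->C; (2,5):dx=-3,dy=+1->D
  (2,6):dx=+1,dy=+3->C; (3,4):dx=+1,dy=-2->D; (3,5):dx=-1,dy=+4->D; (3,6):dx=+3,dy=+6->C
  (4,5):dx=-2,dy=+6->D; (4,6):dx=+2,dy=+8->C; (5,6):dx=+4,dy=+2->C
Step 2: C = 6, D = 9, total pairs = 15.
Step 3: tau = (C - D)/(n(n-1)/2) = (6 - 9)/15 = -0.200000.
Step 4: Exact two-sided p-value (enumerate n! = 720 permutations of y under H0): p = 0.719444.
Step 5: alpha = 0.05. fail to reject H0.

tau_b = -0.2000 (C=6, D=9), p = 0.719444, fail to reject H0.


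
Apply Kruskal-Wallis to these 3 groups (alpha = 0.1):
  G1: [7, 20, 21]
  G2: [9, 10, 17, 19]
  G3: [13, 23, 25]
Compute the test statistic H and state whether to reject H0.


Step 1: Combine all N = 10 observations and assign midranks.
sorted (value, group, rank): (7,G1,1), (9,G2,2), (10,G2,3), (13,G3,4), (17,G2,5), (19,G2,6), (20,G1,7), (21,G1,8), (23,G3,9), (25,G3,10)
Step 2: Sum ranks within each group.
R_1 = 16 (n_1 = 3)
R_2 = 16 (n_2 = 4)
R_3 = 23 (n_3 = 3)
Step 3: H = 12/(N(N+1)) * sum(R_i^2/n_i) - 3(N+1)
     = 12/(10*11) * (16^2/3 + 16^2/4 + 23^2/3) - 3*11
     = 0.109091 * 325.667 - 33
     = 2.527273.
Step 4: No ties, so H is used without correction.
Step 5: Under H0, H ~ chi^2(2); p-value = 0.282624.
Step 6: alpha = 0.1. fail to reject H0.

H = 2.5273, df = 2, p = 0.282624, fail to reject H0.


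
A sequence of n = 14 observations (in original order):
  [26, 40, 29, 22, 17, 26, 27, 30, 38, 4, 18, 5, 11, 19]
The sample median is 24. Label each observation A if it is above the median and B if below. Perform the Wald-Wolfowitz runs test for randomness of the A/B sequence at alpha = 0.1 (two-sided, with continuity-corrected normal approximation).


Step 1: Compute median = 24; label A = above, B = below.
Labels in order: AAABBAAAABBBBB  (n_A = 7, n_B = 7)
Step 2: Count runs R = 4.
Step 3: Under H0 (random ordering), E[R] = 2*n_A*n_B/(n_A+n_B) + 1 = 2*7*7/14 + 1 = 8.0000.
        Var[R] = 2*n_A*n_B*(2*n_A*n_B - n_A - n_B) / ((n_A+n_B)^2 * (n_A+n_B-1)) = 8232/2548 = 3.2308.
        SD[R] = 1.7974.
Step 4: Continuity-corrected z = (R + 0.5 - E[R]) / SD[R] = (4 + 0.5 - 8.0000) / 1.7974 = -1.9472.
Step 5: Two-sided p-value via normal approximation = 2*(1 - Phi(|z|)) = 0.051508.
Step 6: alpha = 0.1. reject H0.

R = 4, z = -1.9472, p = 0.051508, reject H0.


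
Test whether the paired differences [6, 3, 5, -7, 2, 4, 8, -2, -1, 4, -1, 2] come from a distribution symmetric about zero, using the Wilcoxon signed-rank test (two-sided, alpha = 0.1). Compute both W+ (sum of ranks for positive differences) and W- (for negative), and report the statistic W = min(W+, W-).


Step 1: Drop any zero differences (none here) and take |d_i|.
|d| = [6, 3, 5, 7, 2, 4, 8, 2, 1, 4, 1, 2]
Step 2: Midrank |d_i| (ties get averaged ranks).
ranks: |6|->10, |3|->6, |5|->9, |7|->11, |2|->4, |4|->7.5, |8|->12, |2|->4, |1|->1.5, |4|->7.5, |1|->1.5, |2|->4
Step 3: Attach original signs; sum ranks with positive sign and with negative sign.
W+ = 10 + 6 + 9 + 4 + 7.5 + 12 + 7.5 + 4 = 60
W- = 11 + 4 + 1.5 + 1.5 = 18
(Check: W+ + W- = 78 should equal n(n+1)/2 = 78.)
Step 4: Test statistic W = min(W+, W-) = 18.
Step 5: Ties in |d|, so use the tie-corrected normal approximation.
        E[W] = n(n+1)/4 = 12*13/4 = 39.
        Tie groups: |d|=1 (t=2), |d|=2 (t=3), |d|=4 (t=2); sum(t^3 - t) = 36.
        Var[W] = n(n+1)(2n+1)/24 - sum(t^3-t)/48 = 3900/24 - 36/48 = 161.75.
        z = (W - E[W]) / sqrt(Var[W]) = (18 - 39) / 12.7181 = -1.6512.
        Two-sided p = 2*Phi(z) = 0.098700.
Step 6: alpha = 0.1. reject H0.

W+ = 60, W- = 18, W = min = 18, p = 0.098700, reject H0.


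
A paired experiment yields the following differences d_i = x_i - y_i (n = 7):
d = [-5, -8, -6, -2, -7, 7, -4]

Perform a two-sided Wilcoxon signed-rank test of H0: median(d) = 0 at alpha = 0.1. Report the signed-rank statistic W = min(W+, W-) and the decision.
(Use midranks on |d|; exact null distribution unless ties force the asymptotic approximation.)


Step 1: Drop any zero differences (none here) and take |d_i|.
|d| = [5, 8, 6, 2, 7, 7, 4]
Step 2: Midrank |d_i| (ties get averaged ranks).
ranks: |5|->3, |8|->7, |6|->4, |2|->1, |7|->5.5, |7|->5.5, |4|->2
Step 3: Attach original signs; sum ranks with positive sign and with negative sign.
W+ = 5.5 = 5.5
W- = 3 + 7 + 4 + 1 + 5.5 + 2 = 22.5
(Check: W+ + W- = 28 should equal n(n+1)/2 = 28.)
Step 4: Test statistic W = min(W+, W-) = 5.5.
Step 5: Ties in |d|, so use the tie-corrected normal approximation.
        E[W] = n(n+1)/4 = 7*8/4 = 14.
        Tie groups: |d|=7 (t=2); sum(t^3 - t) = 6.
        Var[W] = n(n+1)(2n+1)/24 - sum(t^3-t)/48 = 840/24 - 6/48 = 34.875.
        z = (W - E[W]) / sqrt(Var[W]) = (5.5 - 14) / 5.9055 = -1.4393.
        Two-sided p = 2*Phi(z) = 0.150056.
Step 6: alpha = 0.1. fail to reject H0.

W+ = 5.5, W- = 22.5, W = min = 5.5, p = 0.150056, fail to reject H0.


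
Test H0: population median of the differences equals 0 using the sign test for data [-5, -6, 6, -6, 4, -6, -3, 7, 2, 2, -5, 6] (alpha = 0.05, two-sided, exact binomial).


Step 1: Discard zero differences. Original n = 12; n_eff = number of nonzero differences = 12.
Nonzero differences (with sign): -5, -6, +6, -6, +4, -6, -3, +7, +2, +2, -5, +6
Step 2: Count signs: positive = 6, negative = 6.
Step 3: Under H0: P(positive) = 0.5, so the number of positives S ~ Bin(12, 0.5).
Step 4: Two-sided exact p-value = sum of Bin(12,0.5) probabilities at or below the observed probability = 1.000000.
Step 5: alpha = 0.05. fail to reject H0.

n_eff = 12, pos = 6, neg = 6, p = 1.000000, fail to reject H0.


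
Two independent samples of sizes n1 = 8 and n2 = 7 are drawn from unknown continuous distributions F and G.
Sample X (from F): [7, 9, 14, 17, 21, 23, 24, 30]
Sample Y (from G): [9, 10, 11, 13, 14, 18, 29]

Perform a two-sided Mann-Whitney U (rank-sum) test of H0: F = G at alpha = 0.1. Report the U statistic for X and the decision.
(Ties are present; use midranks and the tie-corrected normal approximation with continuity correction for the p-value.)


Step 1: Combine and sort all 15 observations; assign midranks.
sorted (value, group): (7,X), (9,X), (9,Y), (10,Y), (11,Y), (13,Y), (14,X), (14,Y), (17,X), (18,Y), (21,X), (23,X), (24,X), (29,Y), (30,X)
ranks: 7->1, 9->2.5, 9->2.5, 10->4, 11->5, 13->6, 14->7.5, 14->7.5, 17->9, 18->10, 21->11, 23->12, 24->13, 29->14, 30->15
Step 2: Rank sum for X: R1 = 1 + 2.5 + 7.5 + 9 + 11 + 12 + 13 + 15 = 71.
Step 3: U_X = R1 - n1(n1+1)/2 = 71 - 8*9/2 = 71 - 36 = 35.
       U_Y = n1*n2 - U_X = 56 - 35 = 21.
Step 4: Ties are present, so use the tie-corrected normal approximation (with continuity correction) for the p-value.
Step 5: p-value = 0.451104; compare to alpha = 0.1. fail to reject H0.

U_X = 35, p = 0.451104, fail to reject H0 at alpha = 0.1.


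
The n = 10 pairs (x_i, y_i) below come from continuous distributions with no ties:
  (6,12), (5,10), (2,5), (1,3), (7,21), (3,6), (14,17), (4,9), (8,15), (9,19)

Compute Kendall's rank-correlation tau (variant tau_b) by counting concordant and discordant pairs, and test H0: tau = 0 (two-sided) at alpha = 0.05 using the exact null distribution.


Step 1: Enumerate the 45 unordered pairs (i,j) with i<j and classify each by sign(x_j-x_i) * sign(y_j-y_i).
  (1,2):dx=-1,dy=-2->C; (1,3):dx=-4,dy=-7->C; (1,4):dx=-5,dy=-9->C; (1,5):dx=+1,dy=+9->C
  (1,6):dx=-3,dy=-6->C; (1,7):dx=+8,dy=+5->C; (1,8):dx=-2,dy=-3->C; (1,9):dx=+2,dy=+3->C
  (1,10):dx=+3,dy=+7->C; (2,3):dx=-3,dy=-5->C; (2,4):dx=-4,dy=-7->C; (2,5):dx=+2,dy=+11->C
  (2,6):dx=-2,dy=-4->C; (2,7):dx=+9,dy=+7->C; (2,8):dx=-1,dy=-1->C; (2,9):dx=+3,dy=+5->C
  (2,10):dx=+4,dy=+9->C; (3,4):dx=-1,dy=-2->C; (3,5):dx=+5,dy=+16->C; (3,6):dx=+1,dy=+1->C
  (3,7):dx=+12,dy=+12->C; (3,8):dx=+2,dy=+4->C; (3,9):dx=+6,dy=+10->C; (3,10):dx=+7,dy=+14->C
  (4,5):dx=+6,dy=+18->C; (4,6):dx=+2,dy=+3->C; (4,7):dx=+13,dy=+14->C; (4,8):dx=+3,dy=+6->C
  (4,9):dx=+7,dy=+12->C; (4,10):dx=+8,dy=+16->C; (5,6):dx=-4,dy=-15->C; (5,7):dx=+7,dy=-4->D
  (5,8):dx=-3,dy=-12->C; (5,9):dx=+1,dy=-6->D; (5,10):dx=+2,dy=-2->D; (6,7):dx=+11,dy=+11->C
  (6,8):dx=+1,dy=+3->C; (6,9):dx=+5,dy=+9->C; (6,10):dx=+6,dy=+13->C; (7,8):dx=-10,dy=-8->C
  (7,9):dx=-6,dy=-2->C; (7,10):dx=-5,dy=+2->D; (8,9):dx=+4,dy=+6->C; (8,10):dx=+5,dy=+10->C
  (9,10):dx=+1,dy=+4->C
Step 2: C = 41, D = 4, total pairs = 45.
Step 3: tau = (C - D)/(n(n-1)/2) = (41 - 4)/45 = 0.822222.
Step 4: Exact two-sided p-value (enumerate n! = 3628800 permutations of y under H0): p = 0.000358.
Step 5: alpha = 0.05. reject H0.

tau_b = 0.8222 (C=41, D=4), p = 0.000358, reject H0.


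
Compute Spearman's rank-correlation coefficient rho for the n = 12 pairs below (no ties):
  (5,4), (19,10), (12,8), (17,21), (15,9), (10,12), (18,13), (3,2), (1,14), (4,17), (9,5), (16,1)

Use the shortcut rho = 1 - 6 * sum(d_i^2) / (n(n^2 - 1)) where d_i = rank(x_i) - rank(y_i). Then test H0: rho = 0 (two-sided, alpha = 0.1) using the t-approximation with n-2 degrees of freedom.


Step 1: Rank x and y separately (midranks; no ties here).
rank(x): 5->4, 19->12, 12->7, 17->10, 15->8, 10->6, 18->11, 3->2, 1->1, 4->3, 9->5, 16->9
rank(y): 4->3, 10->7, 8->5, 21->12, 9->6, 12->8, 13->9, 2->2, 14->10, 17->11, 5->4, 1->1
Step 2: d_i = R_x(i) - R_y(i); compute d_i^2.
  (4-3)^2=1, (12-7)^2=25, (7-5)^2=4, (10-12)^2=4, (8-6)^2=4, (6-8)^2=4, (11-9)^2=4, (2-2)^2=0, (1-10)^2=81, (3-11)^2=64, (5-4)^2=1, (9-1)^2=64
sum(d^2) = 256.
Step 3: rho = 1 - 6*256 / (12*(12^2 - 1)) = 1 - 1536/1716 = 0.104895.
Step 4: Under H0, t = rho * sqrt((n-2)/(1-rho^2)) = 0.3335 ~ t(10).
Step 5: Two-sided p-value from the t-distribution with 10 df = 0.745609.
Step 6: alpha = 0.1. fail to reject H0.

rho = 0.1049, p = 0.745609, fail to reject H0 at alpha = 0.1.


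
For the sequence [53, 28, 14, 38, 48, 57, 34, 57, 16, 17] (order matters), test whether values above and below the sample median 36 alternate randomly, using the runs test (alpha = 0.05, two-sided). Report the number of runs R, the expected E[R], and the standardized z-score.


Step 1: Compute median = 36; label A = above, B = below.
Labels in order: ABBAAABABB  (n_A = 5, n_B = 5)
Step 2: Count runs R = 6.
Step 3: Under H0 (random ordering), E[R] = 2*n_A*n_B/(n_A+n_B) + 1 = 2*5*5/10 + 1 = 6.0000.
        Var[R] = 2*n_A*n_B*(2*n_A*n_B - n_A - n_B) / ((n_A+n_B)^2 * (n_A+n_B-1)) = 2000/900 = 2.2222.
        SD[R] = 1.4907.
Step 4: R = E[R], so z = 0 with no continuity correction.
Step 5: Two-sided p-value via normal approximation = 2*(1 - Phi(|z|)) = 1.000000.
Step 6: alpha = 0.05. fail to reject H0.

R = 6, z = 0.0000, p = 1.000000, fail to reject H0.


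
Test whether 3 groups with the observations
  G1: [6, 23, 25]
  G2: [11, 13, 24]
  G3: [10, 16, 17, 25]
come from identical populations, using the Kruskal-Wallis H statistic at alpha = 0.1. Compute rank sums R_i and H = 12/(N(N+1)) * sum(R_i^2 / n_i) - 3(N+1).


Step 1: Combine all N = 10 observations and assign midranks.
sorted (value, group, rank): (6,G1,1), (10,G3,2), (11,G2,3), (13,G2,4), (16,G3,5), (17,G3,6), (23,G1,7), (24,G2,8), (25,G1,9.5), (25,G3,9.5)
Step 2: Sum ranks within each group.
R_1 = 17.5 (n_1 = 3)
R_2 = 15 (n_2 = 3)
R_3 = 22.5 (n_3 = 4)
Step 3: H = 12/(N(N+1)) * sum(R_i^2/n_i) - 3(N+1)
     = 12/(10*11) * (17.5^2/3 + 15^2/3 + 22.5^2/4) - 3*11
     = 0.109091 * 303.646 - 33
     = 0.125000.
Step 4: Ties present; correction factor C = 1 - 6/(10^3 - 10) = 0.993939. Corrected H = 0.125000 / 0.993939 = 0.125762.
Step 5: Under H0, H ~ chi^2(2); p-value = 0.939055.
Step 6: alpha = 0.1. fail to reject H0.

H = 0.1258, df = 2, p = 0.939055, fail to reject H0.


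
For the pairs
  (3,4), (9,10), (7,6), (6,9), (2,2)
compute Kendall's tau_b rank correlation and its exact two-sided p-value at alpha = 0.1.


Step 1: Enumerate the 10 unordered pairs (i,j) with i<j and classify each by sign(x_j-x_i) * sign(y_j-y_i).
  (1,2):dx=+6,dy=+6->C; (1,3):dx=+4,dy=+2->C; (1,4):dx=+3,dy=+5->C; (1,5):dx=-1,dy=-2->C
  (2,3):dx=-2,dy=-4->C; (2,4):dx=-3,dy=-1->C; (2,5):dx=-7,dy=-8->C; (3,4):dx=-1,dy=+3->D
  (3,5):dx=-5,dy=-4->C; (4,5):dx=-4,dy=-7->C
Step 2: C = 9, D = 1, total pairs = 10.
Step 3: tau = (C - D)/(n(n-1)/2) = (9 - 1)/10 = 0.800000.
Step 4: Exact two-sided p-value (enumerate n! = 120 permutations of y under H0): p = 0.083333.
Step 5: alpha = 0.1. reject H0.

tau_b = 0.8000 (C=9, D=1), p = 0.083333, reject H0.


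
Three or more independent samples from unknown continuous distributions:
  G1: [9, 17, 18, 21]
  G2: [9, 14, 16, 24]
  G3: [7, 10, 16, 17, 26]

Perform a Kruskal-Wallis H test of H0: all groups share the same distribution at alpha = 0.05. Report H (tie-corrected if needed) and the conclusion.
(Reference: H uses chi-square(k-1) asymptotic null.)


Step 1: Combine all N = 13 observations and assign midranks.
sorted (value, group, rank): (7,G3,1), (9,G1,2.5), (9,G2,2.5), (10,G3,4), (14,G2,5), (16,G2,6.5), (16,G3,6.5), (17,G1,8.5), (17,G3,8.5), (18,G1,10), (21,G1,11), (24,G2,12), (26,G3,13)
Step 2: Sum ranks within each group.
R_1 = 32 (n_1 = 4)
R_2 = 26 (n_2 = 4)
R_3 = 33 (n_3 = 5)
Step 3: H = 12/(N(N+1)) * sum(R_i^2/n_i) - 3(N+1)
     = 12/(13*14) * (32^2/4 + 26^2/4 + 33^2/5) - 3*14
     = 0.065934 * 642.8 - 42
     = 0.382418.
Step 4: Ties present; correction factor C = 1 - 18/(13^3 - 13) = 0.991758. Corrected H = 0.382418 / 0.991758 = 0.385596.
Step 5: Under H0, H ~ chi^2(2); p-value = 0.824649.
Step 6: alpha = 0.05. fail to reject H0.

H = 0.3856, df = 2, p = 0.824649, fail to reject H0.


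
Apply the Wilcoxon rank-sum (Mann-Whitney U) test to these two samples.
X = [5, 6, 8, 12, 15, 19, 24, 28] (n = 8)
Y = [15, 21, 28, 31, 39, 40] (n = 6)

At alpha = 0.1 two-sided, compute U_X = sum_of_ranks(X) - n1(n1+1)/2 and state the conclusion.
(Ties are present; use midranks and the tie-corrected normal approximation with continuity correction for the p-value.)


Step 1: Combine and sort all 14 observations; assign midranks.
sorted (value, group): (5,X), (6,X), (8,X), (12,X), (15,X), (15,Y), (19,X), (21,Y), (24,X), (28,X), (28,Y), (31,Y), (39,Y), (40,Y)
ranks: 5->1, 6->2, 8->3, 12->4, 15->5.5, 15->5.5, 19->7, 21->8, 24->9, 28->10.5, 28->10.5, 31->12, 39->13, 40->14
Step 2: Rank sum for X: R1 = 1 + 2 + 3 + 4 + 5.5 + 7 + 9 + 10.5 = 42.
Step 3: U_X = R1 - n1(n1+1)/2 = 42 - 8*9/2 = 42 - 36 = 6.
       U_Y = n1*n2 - U_X = 48 - 6 = 42.
Step 4: Ties are present, so use the tie-corrected normal approximation (with continuity correction) for the p-value.
Step 5: p-value = 0.023560; compare to alpha = 0.1. reject H0.

U_X = 6, p = 0.023560, reject H0 at alpha = 0.1.


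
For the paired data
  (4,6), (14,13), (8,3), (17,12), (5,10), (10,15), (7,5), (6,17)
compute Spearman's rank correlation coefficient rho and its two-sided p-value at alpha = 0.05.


Step 1: Rank x and y separately (midranks; no ties here).
rank(x): 4->1, 14->7, 8->5, 17->8, 5->2, 10->6, 7->4, 6->3
rank(y): 6->3, 13->6, 3->1, 12->5, 10->4, 15->7, 5->2, 17->8
Step 2: d_i = R_x(i) - R_y(i); compute d_i^2.
  (1-3)^2=4, (7-6)^2=1, (5-1)^2=16, (8-5)^2=9, (2-4)^2=4, (6-7)^2=1, (4-2)^2=4, (3-8)^2=25
sum(d^2) = 64.
Step 3: rho = 1 - 6*64 / (8*(8^2 - 1)) = 1 - 384/504 = 0.238095.
Step 4: Under H0, t = rho * sqrt((n-2)/(1-rho^2)) = 0.6005 ~ t(6).
Step 5: Two-sided p-value from the t-distribution with 6 df = 0.570156.
Step 6: alpha = 0.05. fail to reject H0.

rho = 0.2381, p = 0.570156, fail to reject H0 at alpha = 0.05.


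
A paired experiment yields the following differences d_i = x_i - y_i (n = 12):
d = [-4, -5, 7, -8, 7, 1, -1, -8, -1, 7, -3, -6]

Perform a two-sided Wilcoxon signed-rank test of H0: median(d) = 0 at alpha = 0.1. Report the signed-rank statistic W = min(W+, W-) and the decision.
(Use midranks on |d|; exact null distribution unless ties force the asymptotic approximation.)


Step 1: Drop any zero differences (none here) and take |d_i|.
|d| = [4, 5, 7, 8, 7, 1, 1, 8, 1, 7, 3, 6]
Step 2: Midrank |d_i| (ties get averaged ranks).
ranks: |4|->5, |5|->6, |7|->9, |8|->11.5, |7|->9, |1|->2, |1|->2, |8|->11.5, |1|->2, |7|->9, |3|->4, |6|->7
Step 3: Attach original signs; sum ranks with positive sign and with negative sign.
W+ = 9 + 9 + 2 + 9 = 29
W- = 5 + 6 + 11.5 + 2 + 11.5 + 2 + 4 + 7 = 49
(Check: W+ + W- = 78 should equal n(n+1)/2 = 78.)
Step 4: Test statistic W = min(W+, W-) = 29.
Step 5: Ties in |d|, so use the tie-corrected normal approximation.
        E[W] = n(n+1)/4 = 12*13/4 = 39.
        Tie groups: |d|=1 (t=3), |d|=7 (t=3), |d|=8 (t=2); sum(t^3 - t) = 54.
        Var[W] = n(n+1)(2n+1)/24 - sum(t^3-t)/48 = 3900/24 - 54/48 = 161.375.
        z = (W - E[W]) / sqrt(Var[W]) = (29 - 39) / 12.7033 = -0.7872.
        Two-sided p = 2*Phi(z) = 0.431168.
Step 6: alpha = 0.1. fail to reject H0.

W+ = 29, W- = 49, W = min = 29, p = 0.431168, fail to reject H0.


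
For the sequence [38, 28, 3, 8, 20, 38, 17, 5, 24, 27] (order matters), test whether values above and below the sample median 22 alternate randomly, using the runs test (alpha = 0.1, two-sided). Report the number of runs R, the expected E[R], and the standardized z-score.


Step 1: Compute median = 22; label A = above, B = below.
Labels in order: AABBBABBAA  (n_A = 5, n_B = 5)
Step 2: Count runs R = 5.
Step 3: Under H0 (random ordering), E[R] = 2*n_A*n_B/(n_A+n_B) + 1 = 2*5*5/10 + 1 = 6.0000.
        Var[R] = 2*n_A*n_B*(2*n_A*n_B - n_A - n_B) / ((n_A+n_B)^2 * (n_A+n_B-1)) = 2000/900 = 2.2222.
        SD[R] = 1.4907.
Step 4: Continuity-corrected z = (R + 0.5 - E[R]) / SD[R] = (5 + 0.5 - 6.0000) / 1.4907 = -0.3354.
Step 5: Two-sided p-value via normal approximation = 2*(1 - Phi(|z|)) = 0.737316.
Step 6: alpha = 0.1. fail to reject H0.

R = 5, z = -0.3354, p = 0.737316, fail to reject H0.


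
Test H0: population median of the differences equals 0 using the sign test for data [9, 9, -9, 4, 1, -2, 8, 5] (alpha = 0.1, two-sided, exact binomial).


Step 1: Discard zero differences. Original n = 8; n_eff = number of nonzero differences = 8.
Nonzero differences (with sign): +9, +9, -9, +4, +1, -2, +8, +5
Step 2: Count signs: positive = 6, negative = 2.
Step 3: Under H0: P(positive) = 0.5, so the number of positives S ~ Bin(8, 0.5).
Step 4: Two-sided exact p-value = sum of Bin(8,0.5) probabilities at or below the observed probability = 0.289062.
Step 5: alpha = 0.1. fail to reject H0.

n_eff = 8, pos = 6, neg = 2, p = 0.289062, fail to reject H0.


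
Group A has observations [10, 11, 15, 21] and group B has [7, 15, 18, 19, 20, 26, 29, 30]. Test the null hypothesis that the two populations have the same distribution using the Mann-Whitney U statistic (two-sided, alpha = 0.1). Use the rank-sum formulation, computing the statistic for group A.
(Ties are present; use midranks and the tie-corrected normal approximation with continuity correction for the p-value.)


Step 1: Combine and sort all 12 observations; assign midranks.
sorted (value, group): (7,Y), (10,X), (11,X), (15,X), (15,Y), (18,Y), (19,Y), (20,Y), (21,X), (26,Y), (29,Y), (30,Y)
ranks: 7->1, 10->2, 11->3, 15->4.5, 15->4.5, 18->6, 19->7, 20->8, 21->9, 26->10, 29->11, 30->12
Step 2: Rank sum for X: R1 = 2 + 3 + 4.5 + 9 = 18.5.
Step 3: U_X = R1 - n1(n1+1)/2 = 18.5 - 4*5/2 = 18.5 - 10 = 8.5.
       U_Y = n1*n2 - U_X = 32 - 8.5 = 23.5.
Step 4: Ties are present, so use the tie-corrected normal approximation (with continuity correction) for the p-value.
Step 5: p-value = 0.233663; compare to alpha = 0.1. fail to reject H0.

U_X = 8.5, p = 0.233663, fail to reject H0 at alpha = 0.1.


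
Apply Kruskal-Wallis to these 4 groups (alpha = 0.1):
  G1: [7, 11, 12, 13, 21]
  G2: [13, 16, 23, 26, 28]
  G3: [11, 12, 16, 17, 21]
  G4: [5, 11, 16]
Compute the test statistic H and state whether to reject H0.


Step 1: Combine all N = 18 observations and assign midranks.
sorted (value, group, rank): (5,G4,1), (7,G1,2), (11,G1,4), (11,G3,4), (11,G4,4), (12,G1,6.5), (12,G3,6.5), (13,G1,8.5), (13,G2,8.5), (16,G2,11), (16,G3,11), (16,G4,11), (17,G3,13), (21,G1,14.5), (21,G3,14.5), (23,G2,16), (26,G2,17), (28,G2,18)
Step 2: Sum ranks within each group.
R_1 = 35.5 (n_1 = 5)
R_2 = 70.5 (n_2 = 5)
R_3 = 49 (n_3 = 5)
R_4 = 16 (n_4 = 3)
Step 3: H = 12/(N(N+1)) * sum(R_i^2/n_i) - 3(N+1)
     = 12/(18*19) * (35.5^2/5 + 70.5^2/5 + 49^2/5 + 16^2/3) - 3*19
     = 0.035088 * 1811.63 - 57
     = 6.566082.
Step 4: Ties present; correction factor C = 1 - 66/(18^3 - 18) = 0.988648. Corrected H = 6.566082 / 0.988648 = 6.641475.
Step 5: Under H0, H ~ chi^2(3); p-value = 0.084247.
Step 6: alpha = 0.1. reject H0.

H = 6.6415, df = 3, p = 0.084247, reject H0.


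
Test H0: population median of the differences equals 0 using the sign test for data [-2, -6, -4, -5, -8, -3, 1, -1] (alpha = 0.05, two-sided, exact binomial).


Step 1: Discard zero differences. Original n = 8; n_eff = number of nonzero differences = 8.
Nonzero differences (with sign): -2, -6, -4, -5, -8, -3, +1, -1
Step 2: Count signs: positive = 1, negative = 7.
Step 3: Under H0: P(positive) = 0.5, so the number of positives S ~ Bin(8, 0.5).
Step 4: Two-sided exact p-value = sum of Bin(8,0.5) probabilities at or below the observed probability = 0.070312.
Step 5: alpha = 0.05. fail to reject H0.

n_eff = 8, pos = 1, neg = 7, p = 0.070312, fail to reject H0.


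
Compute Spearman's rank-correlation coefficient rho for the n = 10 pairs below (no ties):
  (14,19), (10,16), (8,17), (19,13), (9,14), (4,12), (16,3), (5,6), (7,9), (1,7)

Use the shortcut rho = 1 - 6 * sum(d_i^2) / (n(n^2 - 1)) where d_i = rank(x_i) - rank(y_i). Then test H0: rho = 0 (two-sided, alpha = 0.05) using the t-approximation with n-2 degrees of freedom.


Step 1: Rank x and y separately (midranks; no ties here).
rank(x): 14->8, 10->7, 8->5, 19->10, 9->6, 4->2, 16->9, 5->3, 7->4, 1->1
rank(y): 19->10, 16->8, 17->9, 13->6, 14->7, 12->5, 3->1, 6->2, 9->4, 7->3
Step 2: d_i = R_x(i) - R_y(i); compute d_i^2.
  (8-10)^2=4, (7-8)^2=1, (5-9)^2=16, (10-6)^2=16, (6-7)^2=1, (2-5)^2=9, (9-1)^2=64, (3-2)^2=1, (4-4)^2=0, (1-3)^2=4
sum(d^2) = 116.
Step 3: rho = 1 - 6*116 / (10*(10^2 - 1)) = 1 - 696/990 = 0.296970.
Step 4: Under H0, t = rho * sqrt((n-2)/(1-rho^2)) = 0.8796 ~ t(8).
Step 5: Two-sided p-value from the t-distribution with 8 df = 0.404702.
Step 6: alpha = 0.05. fail to reject H0.

rho = 0.2970, p = 0.404702, fail to reject H0 at alpha = 0.05.


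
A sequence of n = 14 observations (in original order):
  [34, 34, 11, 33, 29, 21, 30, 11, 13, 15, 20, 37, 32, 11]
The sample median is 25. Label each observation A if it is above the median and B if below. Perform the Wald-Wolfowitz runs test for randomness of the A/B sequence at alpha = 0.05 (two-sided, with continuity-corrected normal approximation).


Step 1: Compute median = 25; label A = above, B = below.
Labels in order: AABAABABBBBAAB  (n_A = 7, n_B = 7)
Step 2: Count runs R = 8.
Step 3: Under H0 (random ordering), E[R] = 2*n_A*n_B/(n_A+n_B) + 1 = 2*7*7/14 + 1 = 8.0000.
        Var[R] = 2*n_A*n_B*(2*n_A*n_B - n_A - n_B) / ((n_A+n_B)^2 * (n_A+n_B-1)) = 8232/2548 = 3.2308.
        SD[R] = 1.7974.
Step 4: R = E[R], so z = 0 with no continuity correction.
Step 5: Two-sided p-value via normal approximation = 2*(1 - Phi(|z|)) = 1.000000.
Step 6: alpha = 0.05. fail to reject H0.

R = 8, z = 0.0000, p = 1.000000, fail to reject H0.


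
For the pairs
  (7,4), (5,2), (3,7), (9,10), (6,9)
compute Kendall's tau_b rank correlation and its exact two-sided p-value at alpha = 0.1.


Step 1: Enumerate the 10 unordered pairs (i,j) with i<j and classify each by sign(x_j-x_i) * sign(y_j-y_i).
  (1,2):dx=-2,dy=-2->C; (1,3):dx=-4,dy=+3->D; (1,4):dx=+2,dy=+6->C; (1,5):dx=-1,dy=+5->D
  (2,3):dx=-2,dy=+5->D; (2,4):dx=+4,dy=+8->C; (2,5):dx=+1,dy=+7->C; (3,4):dx=+6,dy=+3->C
  (3,5):dx=+3,dy=+2->C; (4,5):dx=-3,dy=-1->C
Step 2: C = 7, D = 3, total pairs = 10.
Step 3: tau = (C - D)/(n(n-1)/2) = (7 - 3)/10 = 0.400000.
Step 4: Exact two-sided p-value (enumerate n! = 120 permutations of y under H0): p = 0.483333.
Step 5: alpha = 0.1. fail to reject H0.

tau_b = 0.4000 (C=7, D=3), p = 0.483333, fail to reject H0.


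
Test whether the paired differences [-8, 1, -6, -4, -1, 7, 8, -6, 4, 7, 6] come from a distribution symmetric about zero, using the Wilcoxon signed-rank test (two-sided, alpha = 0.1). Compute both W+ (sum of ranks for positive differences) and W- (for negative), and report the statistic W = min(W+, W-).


Step 1: Drop any zero differences (none here) and take |d_i|.
|d| = [8, 1, 6, 4, 1, 7, 8, 6, 4, 7, 6]
Step 2: Midrank |d_i| (ties get averaged ranks).
ranks: |8|->10.5, |1|->1.5, |6|->6, |4|->3.5, |1|->1.5, |7|->8.5, |8|->10.5, |6|->6, |4|->3.5, |7|->8.5, |6|->6
Step 3: Attach original signs; sum ranks with positive sign and with negative sign.
W+ = 1.5 + 8.5 + 10.5 + 3.5 + 8.5 + 6 = 38.5
W- = 10.5 + 6 + 3.5 + 1.5 + 6 = 27.5
(Check: W+ + W- = 66 should equal n(n+1)/2 = 66.)
Step 4: Test statistic W = min(W+, W-) = 27.5.
Step 5: Ties in |d|, so use the tie-corrected normal approximation.
        E[W] = n(n+1)/4 = 11*12/4 = 33.
        Tie groups: |d|=1 (t=2), |d|=4 (t=2), |d|=6 (t=3), |d|=7 (t=2), |d|=8 (t=2); sum(t^3 - t) = 48.
        Var[W] = n(n+1)(2n+1)/24 - sum(t^3-t)/48 = 3036/24 - 48/48 = 125.5.
        z = (W - E[W]) / sqrt(Var[W]) = (27.5 - 33) / 11.2027 = -0.4910.
        Two-sided p = 2*Phi(z) = 0.623459.
Step 6: alpha = 0.1. fail to reject H0.

W+ = 38.5, W- = 27.5, W = min = 27.5, p = 0.623459, fail to reject H0.


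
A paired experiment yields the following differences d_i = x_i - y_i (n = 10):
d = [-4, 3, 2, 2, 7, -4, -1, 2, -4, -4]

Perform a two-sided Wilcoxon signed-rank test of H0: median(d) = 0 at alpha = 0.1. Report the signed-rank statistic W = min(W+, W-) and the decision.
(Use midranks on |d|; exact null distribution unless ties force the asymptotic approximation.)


Step 1: Drop any zero differences (none here) and take |d_i|.
|d| = [4, 3, 2, 2, 7, 4, 1, 2, 4, 4]
Step 2: Midrank |d_i| (ties get averaged ranks).
ranks: |4|->7.5, |3|->5, |2|->3, |2|->3, |7|->10, |4|->7.5, |1|->1, |2|->3, |4|->7.5, |4|->7.5
Step 3: Attach original signs; sum ranks with positive sign and with negative sign.
W+ = 5 + 3 + 3 + 10 + 3 = 24
W- = 7.5 + 7.5 + 1 + 7.5 + 7.5 = 31
(Check: W+ + W- = 55 should equal n(n+1)/2 = 55.)
Step 4: Test statistic W = min(W+, W-) = 24.
Step 5: Ties in |d|, so use the tie-corrected normal approximation.
        E[W] = n(n+1)/4 = 10*11/4 = 27.5.
        Tie groups: |d|=2 (t=3), |d|=4 (t=4); sum(t^3 - t) = 84.
        Var[W] = n(n+1)(2n+1)/24 - sum(t^3-t)/48 = 2310/24 - 84/48 = 94.5.
        z = (W - E[W]) / sqrt(Var[W]) = (24 - 27.5) / 9.7211 = -0.3600.
        Two-sided p = 2*Phi(z) = 0.718816.
Step 6: alpha = 0.1. fail to reject H0.

W+ = 24, W- = 31, W = min = 24, p = 0.718816, fail to reject H0.


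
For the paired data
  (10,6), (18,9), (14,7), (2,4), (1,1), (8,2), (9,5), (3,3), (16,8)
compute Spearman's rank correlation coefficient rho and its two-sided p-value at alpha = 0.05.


Step 1: Rank x and y separately (midranks; no ties here).
rank(x): 10->6, 18->9, 14->7, 2->2, 1->1, 8->4, 9->5, 3->3, 16->8
rank(y): 6->6, 9->9, 7->7, 4->4, 1->1, 2->2, 5->5, 3->3, 8->8
Step 2: d_i = R_x(i) - R_y(i); compute d_i^2.
  (6-6)^2=0, (9-9)^2=0, (7-7)^2=0, (2-4)^2=4, (1-1)^2=0, (4-2)^2=4, (5-5)^2=0, (3-3)^2=0, (8-8)^2=0
sum(d^2) = 8.
Step 3: rho = 1 - 6*8 / (9*(9^2 - 1)) = 1 - 48/720 = 0.933333.
Step 4: Under H0, t = rho * sqrt((n-2)/(1-rho^2)) = 6.8783 ~ t(7).
Step 5: Two-sided p-value from the t-distribution with 7 df = 0.000236.
Step 6: alpha = 0.05. reject H0.

rho = 0.9333, p = 0.000236, reject H0 at alpha = 0.05.


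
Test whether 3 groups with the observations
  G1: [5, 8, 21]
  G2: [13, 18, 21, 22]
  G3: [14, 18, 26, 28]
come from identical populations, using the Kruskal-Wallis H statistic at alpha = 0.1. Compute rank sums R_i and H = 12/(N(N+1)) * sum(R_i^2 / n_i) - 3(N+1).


Step 1: Combine all N = 11 observations and assign midranks.
sorted (value, group, rank): (5,G1,1), (8,G1,2), (13,G2,3), (14,G3,4), (18,G2,5.5), (18,G3,5.5), (21,G1,7.5), (21,G2,7.5), (22,G2,9), (26,G3,10), (28,G3,11)
Step 2: Sum ranks within each group.
R_1 = 10.5 (n_1 = 3)
R_2 = 25 (n_2 = 4)
R_3 = 30.5 (n_3 = 4)
Step 3: H = 12/(N(N+1)) * sum(R_i^2/n_i) - 3(N+1)
     = 12/(11*12) * (10.5^2/3 + 25^2/4 + 30.5^2/4) - 3*12
     = 0.090909 * 425.562 - 36
     = 2.687500.
Step 4: Ties present; correction factor C = 1 - 12/(11^3 - 11) = 0.990909. Corrected H = 2.687500 / 0.990909 = 2.712156.
Step 5: Under H0, H ~ chi^2(2); p-value = 0.257669.
Step 6: alpha = 0.1. fail to reject H0.

H = 2.7122, df = 2, p = 0.257669, fail to reject H0.


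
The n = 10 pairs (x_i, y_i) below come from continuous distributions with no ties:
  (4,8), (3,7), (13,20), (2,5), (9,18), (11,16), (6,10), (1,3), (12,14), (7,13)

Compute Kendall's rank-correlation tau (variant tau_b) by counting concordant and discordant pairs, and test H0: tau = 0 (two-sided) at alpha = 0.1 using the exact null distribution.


Step 1: Enumerate the 45 unordered pairs (i,j) with i<j and classify each by sign(x_j-x_i) * sign(y_j-y_i).
  (1,2):dx=-1,dy=-1->C; (1,3):dx=+9,dy=+12->C; (1,4):dx=-2,dy=-3->C; (1,5):dx=+5,dy=+10->C
  (1,6):dx=+7,dy=+8->C; (1,7):dx=+2,dy=+2->C; (1,8):dx=-3,dy=-5->C; (1,9):dx=+8,dy=+6->C
  (1,10):dx=+3,dy=+5->C; (2,3):dx=+10,dy=+13->C; (2,4):dx=-1,dy=-2->C; (2,5):dx=+6,dy=+11->C
  (2,6):dx=+8,dy=+9->C; (2,7):dx=+3,dy=+3->C; (2,8):dx=-2,dy=-4->C; (2,9):dx=+9,dy=+7->C
  (2,10):dx=+4,dy=+6->C; (3,4):dx=-11,dy=-15->C; (3,5):dx=-4,dy=-2->C; (3,6):dx=-2,dy=-4->C
  (3,7):dx=-7,dy=-10->C; (3,8):dx=-12,dy=-17->C; (3,9):dx=-1,dy=-6->C; (3,10):dx=-6,dy=-7->C
  (4,5):dx=+7,dy=+13->C; (4,6):dx=+9,dy=+11->C; (4,7):dx=+4,dy=+5->C; (4,8):dx=-1,dy=-2->C
  (4,9):dx=+10,dy=+9->C; (4,10):dx=+5,dy=+8->C; (5,6):dx=+2,dy=-2->D; (5,7):dx=-3,dy=-8->C
  (5,8):dx=-8,dy=-15->C; (5,9):dx=+3,dy=-4->D; (5,10):dx=-2,dy=-5->C; (6,7):dx=-5,dy=-6->C
  (6,8):dx=-10,dy=-13->C; (6,9):dx=+1,dy=-2->D; (6,10):dx=-4,dy=-3->C; (7,8):dx=-5,dy=-7->C
  (7,9):dx=+6,dy=+4->C; (7,10):dx=+1,dy=+3->C; (8,9):dx=+11,dy=+11->C; (8,10):dx=+6,dy=+10->C
  (9,10):dx=-5,dy=-1->C
Step 2: C = 42, D = 3, total pairs = 45.
Step 3: tau = (C - D)/(n(n-1)/2) = (42 - 3)/45 = 0.866667.
Step 4: Exact two-sided p-value (enumerate n! = 3628800 permutations of y under H0): p = 0.000115.
Step 5: alpha = 0.1. reject H0.

tau_b = 0.8667 (C=42, D=3), p = 0.000115, reject H0.


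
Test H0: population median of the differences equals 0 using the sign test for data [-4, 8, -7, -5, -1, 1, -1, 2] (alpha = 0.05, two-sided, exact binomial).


Step 1: Discard zero differences. Original n = 8; n_eff = number of nonzero differences = 8.
Nonzero differences (with sign): -4, +8, -7, -5, -1, +1, -1, +2
Step 2: Count signs: positive = 3, negative = 5.
Step 3: Under H0: P(positive) = 0.5, so the number of positives S ~ Bin(8, 0.5).
Step 4: Two-sided exact p-value = sum of Bin(8,0.5) probabilities at or below the observed probability = 0.726562.
Step 5: alpha = 0.05. fail to reject H0.

n_eff = 8, pos = 3, neg = 5, p = 0.726562, fail to reject H0.


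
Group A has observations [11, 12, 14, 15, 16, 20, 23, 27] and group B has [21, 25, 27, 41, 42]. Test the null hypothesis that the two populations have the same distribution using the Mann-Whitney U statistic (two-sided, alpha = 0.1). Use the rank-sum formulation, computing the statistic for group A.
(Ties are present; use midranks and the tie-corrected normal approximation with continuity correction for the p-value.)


Step 1: Combine and sort all 13 observations; assign midranks.
sorted (value, group): (11,X), (12,X), (14,X), (15,X), (16,X), (20,X), (21,Y), (23,X), (25,Y), (27,X), (27,Y), (41,Y), (42,Y)
ranks: 11->1, 12->2, 14->3, 15->4, 16->5, 20->6, 21->7, 23->8, 25->9, 27->10.5, 27->10.5, 41->12, 42->13
Step 2: Rank sum for X: R1 = 1 + 2 + 3 + 4 + 5 + 6 + 8 + 10.5 = 39.5.
Step 3: U_X = R1 - n1(n1+1)/2 = 39.5 - 8*9/2 = 39.5 - 36 = 3.5.
       U_Y = n1*n2 - U_X = 40 - 3.5 = 36.5.
Step 4: Ties are present, so use the tie-corrected normal approximation (with continuity correction) for the p-value.
Step 5: p-value = 0.019007; compare to alpha = 0.1. reject H0.

U_X = 3.5, p = 0.019007, reject H0 at alpha = 0.1.


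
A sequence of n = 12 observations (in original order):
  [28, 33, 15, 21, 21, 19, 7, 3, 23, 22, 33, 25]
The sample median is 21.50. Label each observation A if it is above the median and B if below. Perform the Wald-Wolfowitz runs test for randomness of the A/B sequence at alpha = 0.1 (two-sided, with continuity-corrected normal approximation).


Step 1: Compute median = 21.50; label A = above, B = below.
Labels in order: AABBBBBBAAAA  (n_A = 6, n_B = 6)
Step 2: Count runs R = 3.
Step 3: Under H0 (random ordering), E[R] = 2*n_A*n_B/(n_A+n_B) + 1 = 2*6*6/12 + 1 = 7.0000.
        Var[R] = 2*n_A*n_B*(2*n_A*n_B - n_A - n_B) / ((n_A+n_B)^2 * (n_A+n_B-1)) = 4320/1584 = 2.7273.
        SD[R] = 1.6514.
Step 4: Continuity-corrected z = (R + 0.5 - E[R]) / SD[R] = (3 + 0.5 - 7.0000) / 1.6514 = -2.1194.
Step 5: Two-sided p-value via normal approximation = 2*(1 - Phi(|z|)) = 0.034060.
Step 6: alpha = 0.1. reject H0.

R = 3, z = -2.1194, p = 0.034060, reject H0.


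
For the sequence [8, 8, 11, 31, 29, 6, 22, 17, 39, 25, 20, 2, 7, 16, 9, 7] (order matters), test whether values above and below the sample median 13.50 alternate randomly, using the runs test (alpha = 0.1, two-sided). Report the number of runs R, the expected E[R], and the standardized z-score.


Step 1: Compute median = 13.50; label A = above, B = below.
Labels in order: BBBAABAAAAABBABB  (n_A = 8, n_B = 8)
Step 2: Count runs R = 7.
Step 3: Under H0 (random ordering), E[R] = 2*n_A*n_B/(n_A+n_B) + 1 = 2*8*8/16 + 1 = 9.0000.
        Var[R] = 2*n_A*n_B*(2*n_A*n_B - n_A - n_B) / ((n_A+n_B)^2 * (n_A+n_B-1)) = 14336/3840 = 3.7333.
        SD[R] = 1.9322.
Step 4: Continuity-corrected z = (R + 0.5 - E[R]) / SD[R] = (7 + 0.5 - 9.0000) / 1.9322 = -0.7763.
Step 5: Two-sided p-value via normal approximation = 2*(1 - Phi(|z|)) = 0.437558.
Step 6: alpha = 0.1. fail to reject H0.

R = 7, z = -0.7763, p = 0.437558, fail to reject H0.
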